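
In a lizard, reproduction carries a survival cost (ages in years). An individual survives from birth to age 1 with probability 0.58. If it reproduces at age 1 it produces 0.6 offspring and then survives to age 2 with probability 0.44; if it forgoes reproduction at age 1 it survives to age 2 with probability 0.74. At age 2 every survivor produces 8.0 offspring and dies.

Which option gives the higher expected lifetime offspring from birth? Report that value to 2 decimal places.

3.43

breed at age 1: R₀ = 0.58 × (0.6 + 0.44 × 8.0) = 0.58 × 4.1200 = 2.3896
delay to age 2: R₀ = 0.58 × (0.74 × 8.0) = 0.58 × 5.9200 = 3.4336
Higher: delay to age 2 (3.4336).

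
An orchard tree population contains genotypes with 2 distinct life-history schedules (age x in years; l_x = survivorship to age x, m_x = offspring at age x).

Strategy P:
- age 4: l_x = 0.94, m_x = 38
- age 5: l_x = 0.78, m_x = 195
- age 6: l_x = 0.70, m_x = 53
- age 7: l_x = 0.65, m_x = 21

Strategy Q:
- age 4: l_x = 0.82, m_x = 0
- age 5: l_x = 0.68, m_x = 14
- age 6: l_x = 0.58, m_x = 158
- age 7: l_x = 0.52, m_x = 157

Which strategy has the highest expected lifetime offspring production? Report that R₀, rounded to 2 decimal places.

238.57

Strategy P: R₀ = 0.94×38 + 0.78×195 + 0.70×53 + 0.65×21 = 238.5700
Strategy Q: R₀ = 0.82×0 + 0.68×14 + 0.58×158 + 0.52×157 = 182.8000
Highest R₀: strategy P with 238.5700.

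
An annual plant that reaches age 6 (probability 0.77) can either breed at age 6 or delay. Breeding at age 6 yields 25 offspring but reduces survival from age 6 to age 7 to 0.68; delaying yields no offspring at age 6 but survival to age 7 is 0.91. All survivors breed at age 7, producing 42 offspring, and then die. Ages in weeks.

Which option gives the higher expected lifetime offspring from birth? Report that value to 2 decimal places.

41.24

breed at age 6: R₀ = 0.77 × (25 + 0.68 × 42) = 0.77 × 53.5600 = 41.2412
delay to age 7: R₀ = 0.77 × (0.91 × 42) = 0.77 × 38.2200 = 29.4294
Higher: breed at age 6 (41.2412).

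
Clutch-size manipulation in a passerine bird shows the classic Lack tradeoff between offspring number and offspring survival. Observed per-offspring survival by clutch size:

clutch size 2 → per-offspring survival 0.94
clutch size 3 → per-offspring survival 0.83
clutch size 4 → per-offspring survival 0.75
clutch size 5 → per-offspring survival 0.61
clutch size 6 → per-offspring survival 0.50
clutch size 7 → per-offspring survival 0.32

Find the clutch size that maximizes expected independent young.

Expected independent young = c × s(c):
  c=2: 2 × 0.94 = 1.880
  c=3: 3 × 0.83 = 2.490
  c=4: 4 × 0.75 = 3.000
  c=5: 5 × 0.61 = 3.050
  c=6: 6 × 0.50 = 3.000
  c=7: 7 × 0.32 = 2.240
Maximum at c = 5 (3.050 independent young).

5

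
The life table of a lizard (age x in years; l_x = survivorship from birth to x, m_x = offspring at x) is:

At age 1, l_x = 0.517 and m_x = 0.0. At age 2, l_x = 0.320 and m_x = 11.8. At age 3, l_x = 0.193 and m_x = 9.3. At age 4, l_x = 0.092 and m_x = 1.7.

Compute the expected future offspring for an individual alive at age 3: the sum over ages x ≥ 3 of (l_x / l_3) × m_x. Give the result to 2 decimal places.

l_3 = 0.193. Conditional survival from age 3 to x is l_x / l_3.
  x=3: (0.193/0.193) × 9.3 = 9.3000
  x=4: (0.092/0.193) × 1.7 = 0.8104
Sum = 9.3000 + 0.8104 = 10.1104

10.11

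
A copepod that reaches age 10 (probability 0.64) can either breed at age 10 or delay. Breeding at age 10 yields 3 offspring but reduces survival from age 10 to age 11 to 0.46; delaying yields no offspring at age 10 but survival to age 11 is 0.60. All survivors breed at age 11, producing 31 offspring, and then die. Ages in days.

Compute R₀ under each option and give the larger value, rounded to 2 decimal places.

11.90

breed at age 10: R₀ = 0.64 × (3 + 0.46 × 31) = 0.64 × 17.2600 = 11.0464
delay to age 11: R₀ = 0.64 × (0.60 × 31) = 0.64 × 18.6000 = 11.9040
Higher: delay to age 11 (11.9040).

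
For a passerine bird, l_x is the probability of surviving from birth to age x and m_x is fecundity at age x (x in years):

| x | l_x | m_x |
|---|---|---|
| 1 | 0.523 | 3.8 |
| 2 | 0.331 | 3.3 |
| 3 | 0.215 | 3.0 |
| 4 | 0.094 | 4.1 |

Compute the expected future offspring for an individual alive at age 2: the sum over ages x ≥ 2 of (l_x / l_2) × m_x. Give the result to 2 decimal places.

l_2 = 0.331. Conditional survival from age 2 to x is l_x / l_2.
  x=2: (0.331/0.331) × 3.3 = 3.3000
  x=3: (0.215/0.331) × 3.0 = 1.9486
  x=4: (0.094/0.331) × 4.1 = 1.1644
Sum = 3.3000 + 1.9486 + 1.1644 = 6.4130

6.41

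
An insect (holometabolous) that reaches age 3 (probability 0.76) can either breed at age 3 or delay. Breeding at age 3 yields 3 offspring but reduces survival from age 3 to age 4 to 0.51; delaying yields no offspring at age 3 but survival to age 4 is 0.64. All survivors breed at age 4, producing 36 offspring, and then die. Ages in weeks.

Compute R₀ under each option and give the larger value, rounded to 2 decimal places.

breed at age 3: R₀ = 0.76 × (3 + 0.51 × 36) = 0.76 × 21.3600 = 16.2336
delay to age 4: R₀ = 0.76 × (0.64 × 36) = 0.76 × 23.0400 = 17.5104
Higher: delay to age 4 (17.5104).

17.51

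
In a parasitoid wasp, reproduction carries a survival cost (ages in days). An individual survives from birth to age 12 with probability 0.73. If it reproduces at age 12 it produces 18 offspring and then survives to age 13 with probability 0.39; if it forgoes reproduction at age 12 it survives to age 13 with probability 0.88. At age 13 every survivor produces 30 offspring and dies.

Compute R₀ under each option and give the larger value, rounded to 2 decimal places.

breed at age 12: R₀ = 0.73 × (18 + 0.39 × 30) = 0.73 × 29.7000 = 21.6810
delay to age 13: R₀ = 0.73 × (0.88 × 30) = 0.73 × 26.4000 = 19.2720
Higher: breed at age 12 (21.6810).

21.68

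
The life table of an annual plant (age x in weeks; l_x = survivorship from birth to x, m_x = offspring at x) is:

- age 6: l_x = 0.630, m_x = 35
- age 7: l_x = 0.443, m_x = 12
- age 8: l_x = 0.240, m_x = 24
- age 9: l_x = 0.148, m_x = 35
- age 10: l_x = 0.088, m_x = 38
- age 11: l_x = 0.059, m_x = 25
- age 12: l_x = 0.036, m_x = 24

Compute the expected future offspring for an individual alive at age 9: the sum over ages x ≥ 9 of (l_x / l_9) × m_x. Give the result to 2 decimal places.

73.40

l_9 = 0.148. Conditional survival from age 9 to x is l_x / l_9.
  x=9: (0.148/0.148) × 35 = 35.0000
  x=10: (0.088/0.148) × 38 = 22.5946
  x=11: (0.059/0.148) × 25 = 9.9662
  x=12: (0.036/0.148) × 24 = 5.8378
Sum = 35.0000 + 22.5946 + 9.9662 + 5.8378 = 73.3986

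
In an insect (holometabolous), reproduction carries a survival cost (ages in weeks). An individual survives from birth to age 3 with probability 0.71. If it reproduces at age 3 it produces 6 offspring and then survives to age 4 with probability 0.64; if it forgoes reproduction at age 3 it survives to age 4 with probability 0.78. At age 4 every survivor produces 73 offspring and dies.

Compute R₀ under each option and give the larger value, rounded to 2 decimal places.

breed at age 3: R₀ = 0.71 × (6 + 0.64 × 73) = 0.71 × 52.7200 = 37.4312
delay to age 4: R₀ = 0.71 × (0.78 × 73) = 0.71 × 56.9400 = 40.4274
Higher: delay to age 4 (40.4274).

40.43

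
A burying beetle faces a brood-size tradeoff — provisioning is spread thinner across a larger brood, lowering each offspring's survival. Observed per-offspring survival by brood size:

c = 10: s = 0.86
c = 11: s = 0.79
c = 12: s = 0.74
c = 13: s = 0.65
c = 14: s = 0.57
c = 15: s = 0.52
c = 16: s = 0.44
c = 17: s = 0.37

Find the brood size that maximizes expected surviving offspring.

12

Expected surviving offspring = c × s(c):
  c=10: 10 × 0.86 = 8.600
  c=11: 11 × 0.79 = 8.690
  c=12: 12 × 0.74 = 8.880
  c=13: 13 × 0.65 = 8.450
  c=14: 14 × 0.57 = 7.980
  c=15: 15 × 0.52 = 7.800
  c=16: 16 × 0.44 = 7.040
  c=17: 17 × 0.37 = 6.290
Maximum at c = 12 (8.880 surviving offspring).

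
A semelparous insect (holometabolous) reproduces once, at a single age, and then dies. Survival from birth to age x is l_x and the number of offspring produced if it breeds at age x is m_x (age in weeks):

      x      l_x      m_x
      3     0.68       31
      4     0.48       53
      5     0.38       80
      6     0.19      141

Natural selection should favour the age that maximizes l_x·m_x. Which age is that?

5

Expected offspring if breeding at age x = l_x × m_x:
  age 3: 0.68 × 31 = 21.080
  age 4: 0.48 × 53 = 25.440
  age 5: 0.38 × 80 = 30.400
  age 6: 0.19 × 141 = 26.790
Maximum at age 5 (30.400).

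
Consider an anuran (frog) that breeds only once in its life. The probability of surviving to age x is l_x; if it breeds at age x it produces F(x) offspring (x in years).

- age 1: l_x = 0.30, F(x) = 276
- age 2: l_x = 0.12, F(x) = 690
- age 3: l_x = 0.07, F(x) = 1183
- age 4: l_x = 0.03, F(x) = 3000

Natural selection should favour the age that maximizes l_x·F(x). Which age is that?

Expected offspring if breeding at age x = l_x × F(x):
  age 1: 0.30 × 276 = 82.800
  age 2: 0.12 × 690 = 82.800
  age 3: 0.07 × 1183 = 82.810
  age 4: 0.03 × 3000 = 90.000
Maximum at age 4 (90.000).

4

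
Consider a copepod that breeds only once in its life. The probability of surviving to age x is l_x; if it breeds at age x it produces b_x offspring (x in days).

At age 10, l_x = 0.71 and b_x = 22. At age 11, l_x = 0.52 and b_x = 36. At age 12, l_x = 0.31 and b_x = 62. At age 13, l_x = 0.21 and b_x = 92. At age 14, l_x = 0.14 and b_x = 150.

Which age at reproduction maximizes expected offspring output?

14

Expected offspring if breeding at age x = l_x × b_x:
  age 10: 0.71 × 22 = 15.620
  age 11: 0.52 × 36 = 18.720
  age 12: 0.31 × 62 = 19.220
  age 13: 0.21 × 92 = 19.320
  age 14: 0.14 × 150 = 21.000
Maximum at age 14 (21.000).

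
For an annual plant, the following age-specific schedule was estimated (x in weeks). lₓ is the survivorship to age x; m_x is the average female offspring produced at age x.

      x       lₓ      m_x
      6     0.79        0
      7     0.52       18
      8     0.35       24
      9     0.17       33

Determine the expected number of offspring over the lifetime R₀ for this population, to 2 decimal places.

23.37

R₀ = Σ lₓ m_x:
  age 6: 0.79 × 0 = 0.0000
  age 7: 0.52 × 18 = 9.3600
  age 8: 0.35 × 24 = 8.4000
  age 9: 0.17 × 33 = 5.6100
R₀ = 0.0000 + 9.3600 + 8.4000 + 5.6100 = 23.3700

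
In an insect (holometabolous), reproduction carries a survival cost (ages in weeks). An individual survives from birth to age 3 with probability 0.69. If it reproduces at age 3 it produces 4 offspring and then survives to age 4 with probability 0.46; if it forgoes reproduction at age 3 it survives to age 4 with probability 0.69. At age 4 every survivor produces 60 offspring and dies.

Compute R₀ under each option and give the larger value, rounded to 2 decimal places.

28.57

breed at age 3: R₀ = 0.69 × (4 + 0.46 × 60) = 0.69 × 31.6000 = 21.8040
delay to age 4: R₀ = 0.69 × (0.69 × 60) = 0.69 × 41.4000 = 28.5660
Higher: delay to age 4 (28.5660).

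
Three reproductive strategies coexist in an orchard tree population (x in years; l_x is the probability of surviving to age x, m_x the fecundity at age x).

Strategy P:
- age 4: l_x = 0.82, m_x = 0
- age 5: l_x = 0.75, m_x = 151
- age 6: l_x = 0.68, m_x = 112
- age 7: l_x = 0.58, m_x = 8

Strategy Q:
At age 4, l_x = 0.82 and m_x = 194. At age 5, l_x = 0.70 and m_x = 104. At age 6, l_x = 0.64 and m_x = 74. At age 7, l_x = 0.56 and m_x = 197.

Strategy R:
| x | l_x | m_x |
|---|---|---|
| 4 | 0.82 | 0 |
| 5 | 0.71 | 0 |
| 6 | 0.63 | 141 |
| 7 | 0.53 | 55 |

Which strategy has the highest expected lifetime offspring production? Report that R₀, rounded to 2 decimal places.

Strategy P: R₀ = 0.82×0 + 0.75×151 + 0.68×112 + 0.58×8 = 194.0500
Strategy Q: R₀ = 0.82×194 + 0.70×104 + 0.64×74 + 0.56×197 = 389.5600
Strategy R: R₀ = 0.82×0 + 0.71×0 + 0.63×141 + 0.53×55 = 117.9800
Highest R₀: strategy Q with 389.5600.

389.56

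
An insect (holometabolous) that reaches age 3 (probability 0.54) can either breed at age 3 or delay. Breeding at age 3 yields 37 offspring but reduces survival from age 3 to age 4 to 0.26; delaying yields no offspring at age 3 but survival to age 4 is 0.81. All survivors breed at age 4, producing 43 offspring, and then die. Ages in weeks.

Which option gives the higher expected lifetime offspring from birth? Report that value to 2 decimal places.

breed at age 3: R₀ = 0.54 × (37 + 0.26 × 43) = 0.54 × 48.1800 = 26.0172
delay to age 4: R₀ = 0.54 × (0.81 × 43) = 0.54 × 34.8300 = 18.8082
Higher: breed at age 3 (26.0172).

26.02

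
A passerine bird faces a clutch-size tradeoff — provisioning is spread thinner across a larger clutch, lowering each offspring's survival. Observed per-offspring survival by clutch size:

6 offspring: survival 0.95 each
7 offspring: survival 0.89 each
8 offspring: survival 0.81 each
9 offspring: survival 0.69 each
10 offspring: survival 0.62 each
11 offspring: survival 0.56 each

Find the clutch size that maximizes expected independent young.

Expected independent young = c × s(c):
  c=6: 6 × 0.95 = 5.700
  c=7: 7 × 0.89 = 6.230
  c=8: 8 × 0.81 = 6.480
  c=9: 9 × 0.69 = 6.210
  c=10: 10 × 0.62 = 6.200
  c=11: 11 × 0.56 = 6.160
Maximum at c = 8 (6.480 independent young).

8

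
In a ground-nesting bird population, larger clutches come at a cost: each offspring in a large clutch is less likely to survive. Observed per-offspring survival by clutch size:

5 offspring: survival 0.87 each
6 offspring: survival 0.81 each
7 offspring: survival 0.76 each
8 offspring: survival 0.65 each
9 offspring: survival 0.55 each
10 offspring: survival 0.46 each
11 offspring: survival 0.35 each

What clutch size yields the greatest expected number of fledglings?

7

Expected fledglings = c × s(c):
  c=5: 5 × 0.87 = 4.350
  c=6: 6 × 0.81 = 4.860
  c=7: 7 × 0.76 = 5.320
  c=8: 8 × 0.65 = 5.200
  c=9: 9 × 0.55 = 4.950
  c=10: 10 × 0.46 = 4.600
  c=11: 11 × 0.35 = 3.850
Maximum at c = 7 (5.320 fledglings).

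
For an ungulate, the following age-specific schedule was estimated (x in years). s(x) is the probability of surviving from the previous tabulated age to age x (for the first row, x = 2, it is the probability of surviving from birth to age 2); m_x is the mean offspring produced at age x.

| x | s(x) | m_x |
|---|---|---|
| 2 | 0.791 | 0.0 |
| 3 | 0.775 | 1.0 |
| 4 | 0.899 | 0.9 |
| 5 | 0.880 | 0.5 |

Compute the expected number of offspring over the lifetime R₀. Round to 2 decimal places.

1.35

Survivorship from birth: l_x = s_2·s_3·…·s_x.
  l_2 = 0.79100
  l_3 = 0.61303
  l_4 = 0.55111
  l_5 = 0.48498
R₀ = Σ l_x m_x:
  age 2: 0.79100 × 0.0 = 0.0000
  age 3: 0.61303 × 1.0 = 0.6130
  age 4: 0.55111 × 0.9 = 0.4960
  age 5: 0.48498 × 0.5 = 0.2425
R₀ = 0.0000 + 0.6130 + 0.4960 + 0.2425 = 1.3515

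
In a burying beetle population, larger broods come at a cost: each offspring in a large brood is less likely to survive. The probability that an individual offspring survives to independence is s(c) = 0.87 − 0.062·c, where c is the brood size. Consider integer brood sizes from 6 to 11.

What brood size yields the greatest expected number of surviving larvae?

Expected surviving larvae = c × s(c):
  c=6: 6 × 0.498 = 2.988
  c=7: 7 × 0.436 = 3.052
  c=8: 8 × 0.374 = 2.992
  c=9: 9 × 0.312 = 2.808
  c=10: 10 × 0.250 = 2.500
  c=11: 11 × 0.188 = 2.068
Maximum at c = 7 (3.052 surviving larvae).

7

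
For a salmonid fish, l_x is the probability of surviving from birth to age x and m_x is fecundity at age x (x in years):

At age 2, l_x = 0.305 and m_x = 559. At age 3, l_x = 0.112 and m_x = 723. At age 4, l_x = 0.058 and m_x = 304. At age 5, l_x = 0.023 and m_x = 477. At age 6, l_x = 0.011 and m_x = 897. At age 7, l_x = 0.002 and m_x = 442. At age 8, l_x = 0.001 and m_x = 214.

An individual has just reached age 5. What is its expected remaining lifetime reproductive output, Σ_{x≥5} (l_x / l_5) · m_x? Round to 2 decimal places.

l_5 = 0.023. Conditional survival from age 5 to x is l_x / l_5.
  x=5: (0.023/0.023) × 477 = 477.0000
  x=6: (0.011/0.023) × 897 = 429.0000
  x=7: (0.002/0.023) × 442 = 38.4348
  x=8: (0.001/0.023) × 214 = 9.3043
Sum = 477.0000 + 429.0000 + 38.4348 + 9.3043 = 953.7391

953.74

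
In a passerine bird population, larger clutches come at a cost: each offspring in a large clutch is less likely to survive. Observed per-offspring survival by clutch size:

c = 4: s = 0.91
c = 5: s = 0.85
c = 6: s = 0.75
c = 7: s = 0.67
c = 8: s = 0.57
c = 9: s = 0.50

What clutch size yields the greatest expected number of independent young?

7

Expected independent young = c × s(c):
  c=4: 4 × 0.91 = 3.640
  c=5: 5 × 0.85 = 4.250
  c=6: 6 × 0.75 = 4.500
  c=7: 7 × 0.67 = 4.690
  c=8: 8 × 0.57 = 4.560
  c=9: 9 × 0.50 = 4.500
Maximum at c = 7 (4.690 independent young).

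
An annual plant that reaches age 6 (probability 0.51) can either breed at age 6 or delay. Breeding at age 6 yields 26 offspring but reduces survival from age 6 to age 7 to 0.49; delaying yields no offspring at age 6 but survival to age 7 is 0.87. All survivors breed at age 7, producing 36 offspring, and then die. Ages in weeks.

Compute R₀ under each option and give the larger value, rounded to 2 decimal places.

breed at age 6: R₀ = 0.51 × (26 + 0.49 × 36) = 0.51 × 43.6400 = 22.2564
delay to age 7: R₀ = 0.51 × (0.87 × 36) = 0.51 × 31.3200 = 15.9732
Higher: breed at age 6 (22.2564).

22.26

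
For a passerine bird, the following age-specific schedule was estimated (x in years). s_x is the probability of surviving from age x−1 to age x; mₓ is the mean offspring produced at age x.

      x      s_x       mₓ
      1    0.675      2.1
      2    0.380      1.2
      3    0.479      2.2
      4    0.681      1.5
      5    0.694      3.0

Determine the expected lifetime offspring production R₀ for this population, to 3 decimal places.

Survivorship from birth: l_x = s_1·s_2·…·s_x.
  l_1 = 0.67500
  l_2 = 0.25650
  l_3 = 0.12286
  l_4 = 0.08367
  l_5 = 0.05807
R₀ = Σ l_x mₓ:
  age 1: 0.67500 × 2.1 = 1.4175
  age 2: 0.25650 × 1.2 = 0.3078
  age 3: 0.12286 × 2.2 = 0.2703
  age 4: 0.08367 × 1.5 = 0.1255
  age 5: 0.05807 × 3.0 = 0.1742
R₀ = 1.4175 + 0.3078 + 0.2703 + 0.1255 + 0.1742 = 2.2953

2.295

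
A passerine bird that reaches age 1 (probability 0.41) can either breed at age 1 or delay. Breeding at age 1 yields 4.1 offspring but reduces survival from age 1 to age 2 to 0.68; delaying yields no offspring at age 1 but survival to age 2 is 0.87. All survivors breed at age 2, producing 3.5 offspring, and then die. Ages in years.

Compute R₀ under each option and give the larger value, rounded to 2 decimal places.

2.66

breed at age 1: R₀ = 0.41 × (4.1 + 0.68 × 3.5) = 0.41 × 6.4800 = 2.6568
delay to age 2: R₀ = 0.41 × (0.87 × 3.5) = 0.41 × 3.0450 = 1.2484
Higher: breed at age 1 (2.6568).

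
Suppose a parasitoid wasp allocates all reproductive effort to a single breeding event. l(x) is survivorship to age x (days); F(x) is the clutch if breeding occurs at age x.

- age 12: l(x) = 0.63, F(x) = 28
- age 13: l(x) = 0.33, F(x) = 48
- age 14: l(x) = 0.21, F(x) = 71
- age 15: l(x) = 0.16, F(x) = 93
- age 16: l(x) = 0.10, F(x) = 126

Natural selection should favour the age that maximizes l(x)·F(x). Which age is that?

12

Expected offspring if breeding at age x = l(x) × F(x):
  age 12: 0.63 × 28 = 17.640
  age 13: 0.33 × 48 = 15.840
  age 14: 0.21 × 71 = 14.910
  age 15: 0.16 × 93 = 14.880
  age 16: 0.10 × 126 = 12.600
Maximum at age 12 (17.640).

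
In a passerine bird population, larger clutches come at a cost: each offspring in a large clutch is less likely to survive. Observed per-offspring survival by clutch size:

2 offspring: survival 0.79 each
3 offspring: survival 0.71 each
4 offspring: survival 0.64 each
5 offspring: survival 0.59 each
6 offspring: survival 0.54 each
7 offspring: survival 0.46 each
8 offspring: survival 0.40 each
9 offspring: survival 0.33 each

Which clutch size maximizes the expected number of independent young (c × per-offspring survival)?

Expected independent young = c × s(c):
  c=2: 2 × 0.79 = 1.580
  c=3: 3 × 0.71 = 2.130
  c=4: 4 × 0.64 = 2.560
  c=5: 5 × 0.59 = 2.950
  c=6: 6 × 0.54 = 3.240
  c=7: 7 × 0.46 = 3.220
  c=8: 8 × 0.40 = 3.200
  c=9: 9 × 0.33 = 2.970
Maximum at c = 6 (3.240 independent young).

6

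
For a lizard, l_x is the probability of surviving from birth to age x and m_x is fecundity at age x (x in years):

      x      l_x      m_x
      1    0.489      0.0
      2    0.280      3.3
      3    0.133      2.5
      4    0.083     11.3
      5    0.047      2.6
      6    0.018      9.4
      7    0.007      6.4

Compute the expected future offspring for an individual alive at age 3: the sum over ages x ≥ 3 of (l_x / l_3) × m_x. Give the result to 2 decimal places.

l_3 = 0.133. Conditional survival from age 3 to x is l_x / l_3.
  x=3: (0.133/0.133) × 2.5 = 2.5000
  x=4: (0.083/0.133) × 11.3 = 7.0519
  x=5: (0.047/0.133) × 2.6 = 0.9188
  x=6: (0.018/0.133) × 9.4 = 1.2722
  x=7: (0.007/0.133) × 6.4 = 0.3368
Sum = 2.5000 + 7.0519 + 0.9188 + 1.2722 + 0.3368 = 12.0797

12.08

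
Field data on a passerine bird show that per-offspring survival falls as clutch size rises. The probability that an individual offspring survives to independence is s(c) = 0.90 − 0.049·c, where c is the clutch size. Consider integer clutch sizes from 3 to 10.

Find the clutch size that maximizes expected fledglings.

9

Expected fledglings = c × s(c):
  c=3: 3 × 0.753 = 2.259
  c=4: 4 × 0.704 = 2.816
  c=5: 5 × 0.655 = 3.275
  c=6: 6 × 0.606 = 3.636
  c=7: 7 × 0.557 = 3.899
  c=8: 8 × 0.508 = 4.064
  c=9: 9 × 0.459 = 4.131
  c=10: 10 × 0.410 = 4.100
Maximum at c = 9 (4.131 fledglings).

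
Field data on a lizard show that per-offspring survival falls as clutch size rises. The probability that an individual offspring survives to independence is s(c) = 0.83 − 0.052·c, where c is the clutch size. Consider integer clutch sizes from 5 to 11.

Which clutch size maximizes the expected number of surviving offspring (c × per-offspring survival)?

Expected surviving offspring = c × s(c):
  c=5: 5 × 0.570 = 2.850
  c=6: 6 × 0.518 = 3.108
  c=7: 7 × 0.466 = 3.262
  c=8: 8 × 0.414 = 3.312
  c=9: 9 × 0.362 = 3.258
  c=10: 10 × 0.310 = 3.100
  c=11: 11 × 0.258 = 2.838
Maximum at c = 8 (3.312 surviving offspring).

8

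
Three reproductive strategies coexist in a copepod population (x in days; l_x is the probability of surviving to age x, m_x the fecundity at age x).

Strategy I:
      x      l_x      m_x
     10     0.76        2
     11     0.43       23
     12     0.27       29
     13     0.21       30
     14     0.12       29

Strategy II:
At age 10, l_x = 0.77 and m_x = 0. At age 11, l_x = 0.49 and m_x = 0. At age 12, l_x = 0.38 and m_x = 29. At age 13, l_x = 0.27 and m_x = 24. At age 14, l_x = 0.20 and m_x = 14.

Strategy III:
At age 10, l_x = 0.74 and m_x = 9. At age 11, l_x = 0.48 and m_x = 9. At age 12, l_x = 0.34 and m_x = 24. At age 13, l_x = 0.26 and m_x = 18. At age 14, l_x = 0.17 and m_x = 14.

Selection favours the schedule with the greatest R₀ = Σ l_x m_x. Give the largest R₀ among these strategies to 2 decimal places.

Strategy I: R₀ = 0.76×2 + 0.43×23 + 0.27×29 + 0.21×30 + 0.12×29 = 29.0200
Strategy II: R₀ = 0.77×0 + 0.49×0 + 0.38×29 + 0.27×24 + 0.20×14 = 20.3000
Strategy III: R₀ = 0.74×9 + 0.48×9 + 0.34×24 + 0.26×18 + 0.17×14 = 26.2000
Highest R₀: strategy I with 29.0200.

29.02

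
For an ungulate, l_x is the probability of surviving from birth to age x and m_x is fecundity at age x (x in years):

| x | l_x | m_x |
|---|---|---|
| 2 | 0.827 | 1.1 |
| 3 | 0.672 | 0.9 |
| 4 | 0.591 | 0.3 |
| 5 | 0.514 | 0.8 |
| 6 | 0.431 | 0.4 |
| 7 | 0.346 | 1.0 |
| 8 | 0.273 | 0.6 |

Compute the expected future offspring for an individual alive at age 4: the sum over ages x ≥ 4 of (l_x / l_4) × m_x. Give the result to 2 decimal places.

l_4 = 0.591. Conditional survival from age 4 to x is l_x / l_4.
  x=4: (0.591/0.591) × 0.3 = 0.3000
  x=5: (0.514/0.591) × 0.8 = 0.6958
  x=6: (0.431/0.591) × 0.4 = 0.2917
  x=7: (0.346/0.591) × 1.0 = 0.5854
  x=8: (0.273/0.591) × 0.6 = 0.2772
Sum = 0.3000 + 0.6958 + 0.2917 + 0.5854 + 0.2772 = 2.1501

2.15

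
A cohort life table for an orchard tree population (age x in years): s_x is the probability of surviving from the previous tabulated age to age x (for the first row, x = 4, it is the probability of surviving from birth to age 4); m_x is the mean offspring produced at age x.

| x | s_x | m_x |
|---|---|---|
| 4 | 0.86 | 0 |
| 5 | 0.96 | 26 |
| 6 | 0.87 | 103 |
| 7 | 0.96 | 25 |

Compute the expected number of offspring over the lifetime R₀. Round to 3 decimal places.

Survivorship from birth: l_x = s_4·s_5·…·s_x.
  l_4 = 0.86000
  l_5 = 0.82560
  l_6 = 0.71827
  l_7 = 0.68954
R₀ = Σ l_x m_x:
  age 4: 0.86000 × 0 = 0.0000
  age 5: 0.82560 × 26 = 21.4656
  age 6: 0.71827 × 103 = 73.9818
  age 7: 0.68954 × 25 = 17.2385
R₀ = 0.0000 + 21.4656 + 73.9818 + 17.2385 = 112.6859

112.686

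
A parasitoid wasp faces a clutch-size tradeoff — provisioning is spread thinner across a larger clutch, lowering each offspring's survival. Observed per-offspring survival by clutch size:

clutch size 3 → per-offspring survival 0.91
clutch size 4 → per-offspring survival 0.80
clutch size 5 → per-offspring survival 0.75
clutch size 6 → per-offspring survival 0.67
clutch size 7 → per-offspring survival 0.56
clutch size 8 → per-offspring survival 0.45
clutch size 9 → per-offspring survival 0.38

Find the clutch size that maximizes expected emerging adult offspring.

6

Expected emerging adult offspring = c × s(c):
  c=3: 3 × 0.91 = 2.730
  c=4: 4 × 0.80 = 3.200
  c=5: 5 × 0.75 = 3.750
  c=6: 6 × 0.67 = 4.020
  c=7: 7 × 0.56 = 3.920
  c=8: 8 × 0.45 = 3.600
  c=9: 9 × 0.38 = 3.420
Maximum at c = 6 (4.020 emerging adult offspring).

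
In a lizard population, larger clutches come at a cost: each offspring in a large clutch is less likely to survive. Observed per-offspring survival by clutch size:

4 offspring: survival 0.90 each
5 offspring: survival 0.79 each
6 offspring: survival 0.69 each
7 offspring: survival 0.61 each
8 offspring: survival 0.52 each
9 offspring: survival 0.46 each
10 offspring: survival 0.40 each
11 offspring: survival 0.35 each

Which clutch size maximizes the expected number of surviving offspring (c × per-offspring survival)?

Expected surviving offspring = c × s(c):
  c=4: 4 × 0.90 = 3.600
  c=5: 5 × 0.79 = 3.950
  c=6: 6 × 0.69 = 4.140
  c=7: 7 × 0.61 = 4.270
  c=8: 8 × 0.52 = 4.160
  c=9: 9 × 0.46 = 4.140
  c=10: 10 × 0.40 = 4.000
  c=11: 11 × 0.35 = 3.850
Maximum at c = 7 (4.270 surviving offspring).

7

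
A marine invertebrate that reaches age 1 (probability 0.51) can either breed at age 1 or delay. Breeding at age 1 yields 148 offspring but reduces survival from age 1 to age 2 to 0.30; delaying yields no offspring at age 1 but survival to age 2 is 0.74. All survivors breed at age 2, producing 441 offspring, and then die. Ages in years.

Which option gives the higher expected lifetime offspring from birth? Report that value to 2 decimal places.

166.43

breed at age 1: R₀ = 0.51 × (148 + 0.30 × 441) = 0.51 × 280.3000 = 142.9530
delay to age 2: R₀ = 0.51 × (0.74 × 441) = 0.51 × 326.3400 = 166.4334
Higher: delay to age 2 (166.4334).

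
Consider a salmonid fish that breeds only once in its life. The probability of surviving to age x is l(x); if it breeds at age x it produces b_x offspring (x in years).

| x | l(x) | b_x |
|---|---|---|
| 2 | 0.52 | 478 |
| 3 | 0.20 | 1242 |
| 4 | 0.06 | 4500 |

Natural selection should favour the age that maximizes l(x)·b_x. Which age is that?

Expected offspring if breeding at age x = l(x) × b_x:
  age 2: 0.52 × 478 = 248.560
  age 3: 0.20 × 1242 = 248.400
  age 4: 0.06 × 4500 = 270.000
Maximum at age 4 (270.000).

4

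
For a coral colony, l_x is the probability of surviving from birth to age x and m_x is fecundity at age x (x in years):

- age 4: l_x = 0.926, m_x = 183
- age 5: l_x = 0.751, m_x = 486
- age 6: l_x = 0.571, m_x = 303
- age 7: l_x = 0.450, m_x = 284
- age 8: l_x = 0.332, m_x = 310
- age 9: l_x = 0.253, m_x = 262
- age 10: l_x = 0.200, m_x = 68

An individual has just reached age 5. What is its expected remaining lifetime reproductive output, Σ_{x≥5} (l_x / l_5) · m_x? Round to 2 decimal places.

1129.97

l_5 = 0.751. Conditional survival from age 5 to x is l_x / l_5.
  x=5: (0.751/0.751) × 486 = 486.0000
  x=6: (0.571/0.751) × 303 = 230.3768
  x=7: (0.450/0.751) × 284 = 170.1731
  x=8: (0.332/0.751) × 310 = 137.0439
  x=9: (0.253/0.751) × 262 = 88.2636
  x=10: (0.200/0.751) × 68 = 18.1092
Sum = 486.0000 + 230.3768 + 170.1731 + 137.0439 + 88.2636 + 18.1092 = 1129.9667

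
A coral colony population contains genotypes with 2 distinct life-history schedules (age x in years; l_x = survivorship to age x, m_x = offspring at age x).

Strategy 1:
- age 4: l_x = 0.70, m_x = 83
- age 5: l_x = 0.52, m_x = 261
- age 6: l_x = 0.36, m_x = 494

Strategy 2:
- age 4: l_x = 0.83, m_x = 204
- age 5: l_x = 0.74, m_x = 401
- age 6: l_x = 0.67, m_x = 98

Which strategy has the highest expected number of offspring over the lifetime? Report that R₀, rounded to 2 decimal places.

531.72

Strategy 1: R₀ = 0.70×83 + 0.52×261 + 0.36×494 = 371.6600
Strategy 2: R₀ = 0.83×204 + 0.74×401 + 0.67×98 = 531.7200
Highest R₀: strategy 2 with 531.7200.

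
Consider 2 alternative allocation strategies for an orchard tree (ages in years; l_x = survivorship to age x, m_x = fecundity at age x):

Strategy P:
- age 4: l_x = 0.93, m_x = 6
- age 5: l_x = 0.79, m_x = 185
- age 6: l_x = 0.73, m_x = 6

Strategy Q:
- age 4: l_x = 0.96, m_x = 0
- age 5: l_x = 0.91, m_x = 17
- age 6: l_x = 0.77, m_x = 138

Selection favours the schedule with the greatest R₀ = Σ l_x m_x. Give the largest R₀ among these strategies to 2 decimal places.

156.11

Strategy P: R₀ = 0.93×6 + 0.79×185 + 0.73×6 = 156.1100
Strategy Q: R₀ = 0.96×0 + 0.91×17 + 0.77×138 = 121.7300
Highest R₀: strategy P with 156.1100.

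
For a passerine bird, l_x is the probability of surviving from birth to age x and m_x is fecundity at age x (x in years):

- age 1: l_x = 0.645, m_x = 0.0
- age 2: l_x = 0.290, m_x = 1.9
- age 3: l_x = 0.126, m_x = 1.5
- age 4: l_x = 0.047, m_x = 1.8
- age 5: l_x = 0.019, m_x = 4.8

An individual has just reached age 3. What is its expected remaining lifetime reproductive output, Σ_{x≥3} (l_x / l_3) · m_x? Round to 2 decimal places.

l_3 = 0.126. Conditional survival from age 3 to x is l_x / l_3.
  x=3: (0.126/0.126) × 1.5 = 1.5000
  x=4: (0.047/0.126) × 1.8 = 0.6714
  x=5: (0.019/0.126) × 4.8 = 0.7238
Sum = 1.5000 + 0.6714 + 0.7238 = 2.8952

2.90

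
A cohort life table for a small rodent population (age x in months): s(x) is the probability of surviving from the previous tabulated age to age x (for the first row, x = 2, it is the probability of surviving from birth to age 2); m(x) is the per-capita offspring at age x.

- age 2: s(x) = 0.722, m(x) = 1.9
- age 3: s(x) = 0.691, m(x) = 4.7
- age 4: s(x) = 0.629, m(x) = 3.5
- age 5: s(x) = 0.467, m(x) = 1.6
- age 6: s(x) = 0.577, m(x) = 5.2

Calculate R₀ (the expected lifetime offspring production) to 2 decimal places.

5.49

Survivorship from birth: l_x = s_2·s_3·…·s_x.
  l_2 = 0.72200
  l_3 = 0.49890
  l_4 = 0.31381
  l_5 = 0.14655
  l_6 = 0.08456
R₀ = Σ l_x m(x):
  age 2: 0.72200 × 1.9 = 1.3718
  age 3: 0.49890 × 4.7 = 2.3448
  age 4: 0.31381 × 3.5 = 1.0983
  age 5: 0.14655 × 1.6 = 0.2345
  age 6: 0.08456 × 5.2 = 0.4397
R₀ = 1.3718 + 2.3448 + 1.0983 + 0.2345 + 0.4397 = 5.4892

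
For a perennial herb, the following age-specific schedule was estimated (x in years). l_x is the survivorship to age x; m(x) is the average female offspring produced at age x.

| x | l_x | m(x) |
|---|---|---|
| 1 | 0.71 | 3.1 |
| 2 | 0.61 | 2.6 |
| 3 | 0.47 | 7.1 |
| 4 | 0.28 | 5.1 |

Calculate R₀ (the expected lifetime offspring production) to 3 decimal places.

R₀ = Σ l_x m(x):
  age 1: 0.71 × 3.1 = 2.2010
  age 2: 0.61 × 2.6 = 1.5860
  age 3: 0.47 × 7.1 = 3.3370
  age 4: 0.28 × 5.1 = 1.4280
R₀ = 2.2010 + 1.5860 + 3.3370 + 1.4280 = 8.5520

8.552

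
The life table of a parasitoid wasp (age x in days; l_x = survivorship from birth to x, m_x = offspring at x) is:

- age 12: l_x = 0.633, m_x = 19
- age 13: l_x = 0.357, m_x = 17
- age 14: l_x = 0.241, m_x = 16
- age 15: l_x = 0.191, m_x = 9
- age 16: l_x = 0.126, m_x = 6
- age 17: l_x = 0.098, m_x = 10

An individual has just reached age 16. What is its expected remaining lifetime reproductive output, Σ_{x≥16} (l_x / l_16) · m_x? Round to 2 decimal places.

13.78

l_16 = 0.126. Conditional survival from age 16 to x is l_x / l_16.
  x=16: (0.126/0.126) × 6 = 6.0000
  x=17: (0.098/0.126) × 10 = 7.7778
Sum = 6.0000 + 7.7778 = 13.7778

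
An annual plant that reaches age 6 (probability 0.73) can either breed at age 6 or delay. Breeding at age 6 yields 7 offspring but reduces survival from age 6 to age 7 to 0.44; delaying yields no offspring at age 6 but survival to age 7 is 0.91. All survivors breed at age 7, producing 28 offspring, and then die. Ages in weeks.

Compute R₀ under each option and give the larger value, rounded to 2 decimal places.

18.60

breed at age 6: R₀ = 0.73 × (7 + 0.44 × 28) = 0.73 × 19.3200 = 14.1036
delay to age 7: R₀ = 0.73 × (0.91 × 28) = 0.73 × 25.4800 = 18.6004
Higher: delay to age 7 (18.6004).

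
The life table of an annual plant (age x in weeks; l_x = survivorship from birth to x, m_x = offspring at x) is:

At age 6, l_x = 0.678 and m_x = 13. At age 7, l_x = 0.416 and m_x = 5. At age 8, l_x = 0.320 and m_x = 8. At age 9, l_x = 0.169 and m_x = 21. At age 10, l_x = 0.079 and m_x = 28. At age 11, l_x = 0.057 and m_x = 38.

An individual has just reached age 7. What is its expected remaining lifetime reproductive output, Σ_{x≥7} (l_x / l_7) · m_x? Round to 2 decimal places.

30.21

l_7 = 0.416. Conditional survival from age 7 to x is l_x / l_7.
  x=7: (0.416/0.416) × 5 = 5.0000
  x=8: (0.320/0.416) × 8 = 6.1538
  x=9: (0.169/0.416) × 21 = 8.5313
  x=10: (0.079/0.416) × 28 = 5.3173
  x=11: (0.057/0.416) × 38 = 5.2067
Sum = 5.0000 + 6.1538 + 8.5313 + 5.3173 + 5.2067 = 30.2091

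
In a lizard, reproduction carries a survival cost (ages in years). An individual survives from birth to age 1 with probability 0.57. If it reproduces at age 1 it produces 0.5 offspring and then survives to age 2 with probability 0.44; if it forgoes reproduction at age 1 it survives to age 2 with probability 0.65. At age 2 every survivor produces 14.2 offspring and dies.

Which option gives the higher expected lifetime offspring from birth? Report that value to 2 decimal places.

breed at age 1: R₀ = 0.57 × (0.5 + 0.44 × 14.2) = 0.57 × 6.7480 = 3.8464
delay to age 2: R₀ = 0.57 × (0.65 × 14.2) = 0.57 × 9.2300 = 5.2611
Higher: delay to age 2 (5.2611).

5.26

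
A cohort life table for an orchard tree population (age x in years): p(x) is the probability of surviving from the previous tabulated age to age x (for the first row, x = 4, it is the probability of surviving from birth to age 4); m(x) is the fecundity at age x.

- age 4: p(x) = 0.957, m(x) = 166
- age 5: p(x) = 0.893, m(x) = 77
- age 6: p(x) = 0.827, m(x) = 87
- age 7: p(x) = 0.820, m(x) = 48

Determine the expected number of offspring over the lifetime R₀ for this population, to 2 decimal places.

313.97

Survivorship from birth: l_x = p_4·p_5·…·p_x.
  l_4 = 0.95700
  l_5 = 0.85460
  l_6 = 0.70676
  l_7 = 0.57954
R₀ = Σ l_x m(x):
  age 4: 0.95700 × 166 = 158.8620
  age 5: 0.85460 × 77 = 65.8042
  age 6: 0.70676 × 87 = 61.4881
  age 7: 0.57954 × 48 = 27.8179
R₀ = 158.8620 + 65.8042 + 61.4881 + 27.8179 = 313.9722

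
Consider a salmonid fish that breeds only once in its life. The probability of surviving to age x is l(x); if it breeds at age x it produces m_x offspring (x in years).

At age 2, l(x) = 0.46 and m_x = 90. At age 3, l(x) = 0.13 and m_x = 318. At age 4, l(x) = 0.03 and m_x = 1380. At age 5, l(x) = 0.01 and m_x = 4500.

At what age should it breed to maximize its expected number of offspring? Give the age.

5

Expected offspring if breeding at age x = l(x) × m_x:
  age 2: 0.46 × 90 = 41.400
  age 3: 0.13 × 318 = 41.340
  age 4: 0.03 × 1380 = 41.400
  age 5: 0.01 × 4500 = 45.000
Maximum at age 5 (45.000).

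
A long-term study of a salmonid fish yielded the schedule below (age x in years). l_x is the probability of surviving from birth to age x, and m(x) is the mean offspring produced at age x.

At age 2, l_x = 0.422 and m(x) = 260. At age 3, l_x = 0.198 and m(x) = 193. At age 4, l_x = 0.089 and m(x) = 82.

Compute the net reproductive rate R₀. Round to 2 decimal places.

R₀ = Σ l_x m(x):
  age 2: 0.422 × 260 = 109.7200
  age 3: 0.198 × 193 = 38.2140
  age 4: 0.089 × 82 = 7.2980
R₀ = 109.7200 + 38.2140 + 7.2980 = 155.2320

155.23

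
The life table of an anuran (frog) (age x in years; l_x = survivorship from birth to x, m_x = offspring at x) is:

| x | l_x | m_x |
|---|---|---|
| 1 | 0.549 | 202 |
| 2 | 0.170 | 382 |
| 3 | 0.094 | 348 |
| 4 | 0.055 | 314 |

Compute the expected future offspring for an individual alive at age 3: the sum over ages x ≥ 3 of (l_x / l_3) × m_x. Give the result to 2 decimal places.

l_3 = 0.094. Conditional survival from age 3 to x is l_x / l_3.
  x=3: (0.094/0.094) × 348 = 348.0000
  x=4: (0.055/0.094) × 314 = 183.7234
Sum = 348.0000 + 183.7234 = 531.7234

531.72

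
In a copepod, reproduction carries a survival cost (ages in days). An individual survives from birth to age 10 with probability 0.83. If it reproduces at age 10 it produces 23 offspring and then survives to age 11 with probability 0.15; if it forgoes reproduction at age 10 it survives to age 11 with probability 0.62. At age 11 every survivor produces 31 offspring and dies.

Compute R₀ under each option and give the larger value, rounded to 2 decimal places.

22.95

breed at age 10: R₀ = 0.83 × (23 + 0.15 × 31) = 0.83 × 27.6500 = 22.9495
delay to age 11: R₀ = 0.83 × (0.62 × 31) = 0.83 × 19.2200 = 15.9526
Higher: breed at age 10 (22.9495).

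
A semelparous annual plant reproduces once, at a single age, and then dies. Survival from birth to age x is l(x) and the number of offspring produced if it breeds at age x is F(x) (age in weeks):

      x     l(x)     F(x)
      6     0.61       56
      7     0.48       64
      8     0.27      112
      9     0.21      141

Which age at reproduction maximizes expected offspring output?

6

Expected offspring if breeding at age x = l(x) × F(x):
  age 6: 0.61 × 56 = 34.160
  age 7: 0.48 × 64 = 30.720
  age 8: 0.27 × 112 = 30.240
  age 9: 0.21 × 141 = 29.610
Maximum at age 6 (34.160).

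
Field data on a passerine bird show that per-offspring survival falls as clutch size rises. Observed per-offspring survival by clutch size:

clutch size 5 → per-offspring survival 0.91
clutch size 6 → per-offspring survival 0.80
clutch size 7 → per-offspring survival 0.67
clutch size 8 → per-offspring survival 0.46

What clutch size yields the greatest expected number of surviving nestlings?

6

Expected surviving nestlings = c × s(c):
  c=5: 5 × 0.91 = 4.550
  c=6: 6 × 0.80 = 4.800
  c=7: 7 × 0.67 = 4.690
  c=8: 8 × 0.46 = 3.680
Maximum at c = 6 (4.800 surviving nestlings).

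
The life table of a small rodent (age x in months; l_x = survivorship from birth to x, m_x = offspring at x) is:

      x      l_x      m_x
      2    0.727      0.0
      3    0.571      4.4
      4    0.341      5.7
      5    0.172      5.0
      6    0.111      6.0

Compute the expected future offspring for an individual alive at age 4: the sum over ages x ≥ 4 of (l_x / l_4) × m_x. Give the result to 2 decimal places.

l_4 = 0.341. Conditional survival from age 4 to x is l_x / l_4.
  x=4: (0.341/0.341) × 5.7 = 5.7000
  x=5: (0.172/0.341) × 5.0 = 2.5220
  x=6: (0.111/0.341) × 6.0 = 1.9531
Sum = 5.7000 + 2.5220 + 1.9531 = 10.1751

10.18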